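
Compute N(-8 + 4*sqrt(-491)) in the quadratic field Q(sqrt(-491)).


N(a + b*sqrt(d)) = a^2 - d*b^2
= (-8)^2 - (-491)*(4)^2
= 64 + 7856
= 7920

7920


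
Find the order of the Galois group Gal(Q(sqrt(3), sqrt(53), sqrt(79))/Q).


The 3 square roots of distinct primes are multiplicatively independent over Q,
so [K:Q] = 2^3 and Gal(K/Q) is isomorphic to (Z/2Z)^3.
|Gal| = 2^3 = 8

8


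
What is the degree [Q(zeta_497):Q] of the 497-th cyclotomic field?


The degree equals Euler's totient phi(497).
497 = 7 * 71
phi(497) = 420

420


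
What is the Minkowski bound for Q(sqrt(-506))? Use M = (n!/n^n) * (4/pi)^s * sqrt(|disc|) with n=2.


d = -506, d mod 4 = 2, so disc(K) = 4d = -2024; |disc(K)| = 2024
Imaginary quadratic field, so n = 2, s = r2 = 1, r1 = 0
M = (n!/n^n) * (4/pi)^s * sqrt(|disc(K)|) = (2!/2^2) * (4/pi)^1 * sqrt(2024)
= 0.5 * 1.273240 * 44.988888
= 28.6408

28.6408


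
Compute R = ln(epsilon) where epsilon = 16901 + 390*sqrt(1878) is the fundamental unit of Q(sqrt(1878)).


epsilon = 16901 + 390*sqrt(1878)
= 33802.0000
R = ln(33802.0000)
= 10.4283

10.4283


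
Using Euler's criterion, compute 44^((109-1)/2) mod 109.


p = 109 is prime and the exponent is (p-1)/2 = 54, so by Euler's criterion 44^54 = (44/109) = +1 or -1 mod 109.
Compute by square-and-multiply:
  54 = 32 + 16 + 4 + 2 (binary 110110)
  Repeated squaring mod 109: 44^1 = 44, 44^2 = 83, 44^4 = 22, 44^8 = 48, 44^16 = 15, 44^32 = 7
  44^54 = 44^32 * 44^16 * 44^4 * 44^2 = 7 * 15 * 22 * 83 mod 109
    7 * 15 = 105 = 105 mod 109
    105 * 22 = 2310 = 21 mod 109
    21 * 83 = 1743 = 108 mod 109
  44^54 = 108 mod 109
Result 108 = p - 1 = -1 mod 109: 44 is a quadratic non-residue mod 109. As a residue in [0, p-1] the value is 108.
44^54 mod 109 = 108

108


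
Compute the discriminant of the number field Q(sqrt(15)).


For K = Q(sqrt(d)) with d squarefree: disc(K) = d if d = 1 mod 4, and disc(K) = 4d if d = 2 or 3 mod 4.
Here d = 15, and d mod 4 = 3.
d = 3 mod 4, not 1 (O_K = Z[sqrt(d)]), so disc(K) = 4d = 4 * (15) = 60

60


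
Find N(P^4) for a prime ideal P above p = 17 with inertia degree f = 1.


N(P^a) = p^(a*f)
= 17^(4*1)
= 17^4
= 83521

83521


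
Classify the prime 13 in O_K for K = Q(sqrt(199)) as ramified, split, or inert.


K = Q(sqrt(199)). Since d mod 4 = 3, disc(K) = 796.
Check p | disc: 796 mod 13 = 3.
p does not divide disc. Compute Legendre symbol (d/p):
4^((13-1)/2) mod 13 = 1
(d/p) = 1, so p splits: (p) = P*P' with e=1, f=1, g=2.
Therefore p is split.

split


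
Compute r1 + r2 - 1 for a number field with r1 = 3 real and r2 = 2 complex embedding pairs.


By Dirichlet's unit theorem:
rank = r1 + r2 - 1
= 3 + 2 - 1
= 4

4


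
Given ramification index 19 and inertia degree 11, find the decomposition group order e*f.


|D_P| = e * f
= 19 * 11
= 209

209


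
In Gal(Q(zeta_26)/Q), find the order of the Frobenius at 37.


The Frobenius at p in Gal(Q(zeta_n)/Q) = (Z/nZ)* is the class of p, so its order is ord_26(37), the smallest k >= 1 with 37^k = 1 mod 26.
n = 26 = 2 * 13, phi(26) = 12; the order divides phi(n).
Divisors of 12: 1, 2, 3, 4, 6, 12
Repeated squaring mod 26: 37^1 = 11, 37^2 = 17, 37^4 = 3, 37^8 = 9
Test divisors in increasing order:
  k=1: 37^1 = 11 mod 26
  k=2: 37^2 = 17 mod 26
  k=3: 37^3 = 17 * 11 = 5 mod 26
  k=4: 37^4 = 3 mod 26
  k=6: 37^6 = 3 * 17 = 25 mod 26
  k=12: 37^12 = 9 * 3 = 1 mod 26  <- first divisor giving 1
Order = 12

12


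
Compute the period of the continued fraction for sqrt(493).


Run the CF algorithm for sqrt(493).
a_0 = floor(sqrt(493)) = 22; set m_0=0, q_0=1.
Recurrence: m' = q*a - m,  q' = (d - m'^2)/q,  a' = floor((a_0 + m')/q').
  step 1: m=22, q=9, a=4
  step 2: m=14, q=33, a=1
  step 3: m=19, q=4, a=10
  step 4: m=21, q=13, a=3
  step 5: m=18, q=13, a=3
  step 6: m=21, q=4, a=10
  step 7: m=19, q=33, a=1
  step 8: m=14, q=9, a=4
  step 9: m=22, q=1, a=44
a_9 = 2*a_0 = 44, so the period closes here.
sqrt(493) = [22; 4, 1, 10, 3, 3, 10, 1, 4, 44]
Period length = 9

9


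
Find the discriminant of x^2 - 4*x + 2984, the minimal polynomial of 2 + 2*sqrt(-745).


The element 2 + 2*sqrt(-745) has minimal polynomial:
x^2 - 4*x + 2984
Discriminant = (-4)^2 - 4*(2984)
= 16 - 11936
= -11920

-11920


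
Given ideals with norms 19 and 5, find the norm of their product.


N(IJ) = N(I) * N(J)
= 19 * 5
= 95

95


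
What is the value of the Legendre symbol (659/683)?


p = 683 is prime, so compute (659/683) with the reciprocity algorithm (Jacobi-symbol steps: pull out 2s via (2/n), flip via reciprocity, reduce):
  reciprocity: (659/683) -> -(683/659)
  reduce: (24/659)
  pull out 2: (2/659) = -1  (since 659 mod 8 = 3)
  pull out 2: (2/659) = -1  (since 659 mod 8 = 3)
  pull out 2: (2/659) = -1  (since 659 mod 8 = 3)
  reciprocity: (3/659) -> -(659/3)
  reduce: (2/3)
  pull out 2: (2/3) = -1  (since 3 mod 8 = 3)
  (1/3) = 1
Product of signs = 1
(659/683) = 1

1


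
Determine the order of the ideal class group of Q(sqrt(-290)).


K = Q(sqrt(-290)). d mod 4 = 2, so D = disc(K) = 4d = -1160
h(K) equals the number of primitive reduced positive-definite forms (a, b, c) = a*x^2 + b*x*y + c*y^2 with b^2 - 4ac = D,
where reduced means |b| <= a <= c, with b >= 0 whenever |b| = a or a = c, and primitive means gcd(a, b, c) = 1.
Reduced forces 3a^2 <= |D| = 1160, so 1 <= a <= 19; b must have the parity of D, and c = (b^2 - D)/(4a) must be an integer >= a.
Enumerate a = 1..19, b in [-a, a]:
  a=1: (1, 0, 290)  [1]
  a=2: (2, 0, 145)  [1]
  a=3: (3, -2, 97), (3, 2, 97)  [2]
  a=4: none
  a=5: (5, 0, 58)  [1]
  a=6: (6, -4, 49), (6, 4, 49)  [2]
  a=7: (7, -4, 42), (7, 4, 42)  [2]
  a=8: none
  a=9: (9, -8, 34), (9, 8, 34)  [2]
  a=10: (10, 0, 29)  [1]
  a=11..12: none
  a=13: (13, -6, 23), (13, 6, 23)  [2]
  a=14: (14, -4, 21), (14, 4, 21)  [2]
  a=15: (15, -10, 21), (15, 10, 21)  [2]
  a=16: none
  a=17: (17, -8, 18), (17, 8, 18)  [2]
  a=18..19: none
Total reduced forms: 1 + 1 + 2 + 1 + 2 + 2 + 2 + 1 + 2 + 2 + 2 + 2 = 20
h = 20

20


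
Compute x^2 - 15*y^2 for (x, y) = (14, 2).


x^2 - d*y^2
= 14^2 - 15*2^2
= 196 - 60
= 136

136


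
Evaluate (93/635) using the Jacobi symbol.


Compute (93/635) via quadratic reciprocity:
  reciprocity: (93/635) -> +(635/93)
  reduce: (77/93)
  reciprocity: (77/93) -> +(93/77)
  reduce: (16/77)
  pull out 2: (2/77) = -1  (since 77 mod 8 = 5)
  pull out 2: (2/77) = -1  (since 77 mod 8 = 5)
  pull out 2: (2/77) = -1  (since 77 mod 8 = 5)
  pull out 2: (2/77) = -1  (since 77 mod 8 = 5)
  (1/77) = 1
Product of signs = 1

1


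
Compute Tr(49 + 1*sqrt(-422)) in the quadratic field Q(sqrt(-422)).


Tr(a + b*sqrt(d)) = (a + b*sqrt(d)) + (a - b*sqrt(d)) = 2a
= 2 * (49)
= 98

98


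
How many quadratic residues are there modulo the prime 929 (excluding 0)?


For prime p, the number of non-zero quadratic residues is (p-1)/2.
= (929-1)/2
= 464

464


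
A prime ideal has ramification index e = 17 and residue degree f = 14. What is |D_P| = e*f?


|D_P| = e * f
= 17 * 14
= 238

238


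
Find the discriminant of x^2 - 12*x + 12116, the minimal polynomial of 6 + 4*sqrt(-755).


The element 6 + 4*sqrt(-755) has minimal polynomial:
x^2 - 12*x + 12116
Discriminant = (-12)^2 - 4*(12116)
= 144 - 48464
= -48320

-48320


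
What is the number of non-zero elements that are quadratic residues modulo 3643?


For prime p, the number of non-zero quadratic residues is (p-1)/2.
= (3643-1)/2
= 1821

1821


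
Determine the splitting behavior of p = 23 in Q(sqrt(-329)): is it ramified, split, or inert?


K = Q(sqrt(-329)). Since d mod 4 = 3, disc(K) = -1316.
Check p | disc: -1316 mod 23 = 18.
p does not divide disc. Compute Legendre symbol (d/p):
16^((23-1)/2) mod 23 = 1
(d/p) = 1, so p splits: (p) = P*P' with e=1, f=1, g=2.
Therefore p is split.

split


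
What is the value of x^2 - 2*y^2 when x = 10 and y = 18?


x^2 - d*y^2
= 10^2 - 2*18^2
= 100 - 648
= -548

-548


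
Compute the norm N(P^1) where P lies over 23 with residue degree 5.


N(P^a) = p^(a*f)
= 23^(1*5)
= 23^5
= 6436343

6436343


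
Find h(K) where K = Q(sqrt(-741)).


K = Q(sqrt(-741)). d mod 4 = 3, so D = disc(K) = 4d = -2964
h(K) equals the number of primitive reduced positive-definite forms (a, b, c) = a*x^2 + b*x*y + c*y^2 with b^2 - 4ac = D,
where reduced means |b| <= a <= c, with b >= 0 whenever |b| = a or a = c, and primitive means gcd(a, b, c) = 1.
Reduced forces 3a^2 <= |D| = 2964, so 1 <= a <= 31; b must have the parity of D, and c = (b^2 - D)/(4a) must be an integer >= a.
Enumerate a = 1..31, b in [-a, a]:
  a=1: (1, 0, 741)  [1]
  a=2: (2, 2, 371)  [1]
  a=3: (3, 0, 247)  [1]
  a=4: none
  a=5: (5, -4, 149), (5, 4, 149)  [2]
  a=6: (6, 6, 125)  [1]
  a=7: (7, -2, 106), (7, 2, 106)  [2]
  a=8..9: none
  a=10: (10, -6, 75), (10, 6, 75)  [2]
  a=11..12: none
  a=13: (13, 0, 57)  [1]
  a=14: (14, -2, 53), (14, 2, 53)  [2]
  a=15: (15, -6, 50), (15, 6, 50)  [2]
  a=16..18: none
  a=19: (19, 0, 39)  [1]
  a=20: none
  a=21: (21, -12, 37), (21, 12, 37)  [2]
  a=22: none
  a=23: (23, -16, 35), (23, 16, 35)  [2]
  a=24: none
  a=25: (25, -6, 30), (25, 6, 30)  [2]
  a=26: (26, 26, 35)  [1]
  a=27..28: none
  a=29: (29, 20, 29)  [1]
  a=30..31: none
Total reduced forms: 1 + 1 + 1 + 2 + 1 + 2 + 2 + 1 + 2 + 2 + 1 + 2 + 2 + 2 + 1 + 1 = 24
h = 24

24


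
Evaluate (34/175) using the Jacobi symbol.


Compute (34/175) via quadratic reciprocity:
  pull out 2: (2/175) = +1  (since 175 mod 8 = 7)
  reciprocity: (17/175) -> +(175/17)
  reduce: (5/17)
  reciprocity: (5/17) -> +(17/5)
  reduce: (2/5)
  pull out 2: (2/5) = -1  (since 5 mod 8 = 5)
  (1/5) = 1
Product of signs = -1

-1


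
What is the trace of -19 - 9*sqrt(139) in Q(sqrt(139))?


Tr(a + b*sqrt(d)) = (a + b*sqrt(d)) + (a - b*sqrt(d)) = 2a
= 2 * (-19)
= -38

-38


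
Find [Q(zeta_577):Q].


The degree equals Euler's totient phi(577).
577 = 577
phi(577) = 576

576


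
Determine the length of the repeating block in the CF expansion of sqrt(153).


Run the CF algorithm for sqrt(153).
a_0 = floor(sqrt(153)) = 12; set m_0=0, q_0=1.
Recurrence: m' = q*a - m,  q' = (d - m'^2)/q,  a' = floor((a_0 + m')/q').
  step 1: m=12, q=9, a=2
  step 2: m=6, q=13, a=1
  step 3: m=7, q=8, a=2
  step 4: m=9, q=9, a=2
  step 5: m=9, q=8, a=2
  step 6: m=7, q=13, a=1
  step 7: m=6, q=9, a=2
  step 8: m=12, q=1, a=24
a_8 = 2*a_0 = 24, so the period closes here.
sqrt(153) = [12; 2, 1, 2, 2, 2, 1, 2, 24]
Period length = 8

8


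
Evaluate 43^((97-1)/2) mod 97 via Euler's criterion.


p = 97 is prime and the exponent is (p-1)/2 = 48, so by Euler's criterion 43^48 = (43/97) = +1 or -1 mod 97.
Compute by square-and-multiply:
  48 = 32 + 16 (binary 110000)
  Repeated squaring mod 97: 43^1 = 43, 43^2 = 6, 43^4 = 36, 43^8 = 35, 43^16 = 61, 43^32 = 35
  43^48 = 43^32 * 43^16 = 35 * 61 mod 97
    35 * 61 = 2135 = 1 mod 97
  43^48 = 1 mod 97
Result 1: 43 is a quadratic residue mod 97.
43^48 mod 97 = 1

1


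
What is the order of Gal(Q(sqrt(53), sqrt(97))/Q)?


The 2 square roots of distinct primes are multiplicatively independent over Q,
so [K:Q] = 2^2 and Gal(K/Q) is isomorphic to (Z/2Z)^2.
|Gal| = 2^2 = 4

4


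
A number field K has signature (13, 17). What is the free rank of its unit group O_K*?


By Dirichlet's unit theorem:
rank = r1 + r2 - 1
= 13 + 17 - 1
= 29

29


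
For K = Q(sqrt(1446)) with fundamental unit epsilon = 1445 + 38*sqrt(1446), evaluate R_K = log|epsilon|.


epsilon = 1445 + 38*sqrt(1446)
= 2889.9997
R = ln(2889.9997)
= 7.9690

7.9690


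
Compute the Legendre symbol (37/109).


p = 109 is prime, so compute (37/109) with the reciprocity algorithm (Jacobi-symbol steps: pull out 2s via (2/n), flip via reciprocity, reduce):
  reciprocity: (37/109) -> +(109/37)
  reduce: (35/37)
  reciprocity: (35/37) -> +(37/35)
  reduce: (2/35)
  pull out 2: (2/35) = -1  (since 35 mod 8 = 3)
  (1/35) = 1
Product of signs = -1
(37/109) = -1

-1


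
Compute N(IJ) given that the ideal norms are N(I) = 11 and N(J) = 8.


N(IJ) = N(I) * N(J)
= 11 * 8
= 88

88


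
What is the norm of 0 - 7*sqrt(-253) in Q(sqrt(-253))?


N(a + b*sqrt(d)) = a^2 - d*b^2
= (0)^2 - (-253)*(-7)^2
= 0 + 12397
= 12397

12397


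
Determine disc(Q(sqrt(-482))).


For K = Q(sqrt(d)) with d squarefree: disc(K) = d if d = 1 mod 4, and disc(K) = 4d if d = 2 or 3 mod 4.
Here d = -482, and d mod 4 = 2.
d = 2 mod 4, not 1 (O_K = Z[sqrt(d)]), so disc(K) = 4d = 4 * (-482) = -1928

-1928


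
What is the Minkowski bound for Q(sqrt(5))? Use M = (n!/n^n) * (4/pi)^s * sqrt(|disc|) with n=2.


d = 5, d mod 4 = 1, so disc(K) = d = 5; |disc(K)| = 5
Real quadratic field, so n = 2, s = r2 = 0, r1 = 2
M = (n!/n^n) * (4/pi)^s * sqrt(|disc(K)|) = (2!/2^2) * (4/pi)^0 * sqrt(5)
= 0.5 * 1.000000 * 2.236068
= 1.1180

1.1180


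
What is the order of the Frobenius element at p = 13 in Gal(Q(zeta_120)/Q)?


The Frobenius at p in Gal(Q(zeta_n)/Q) = (Z/nZ)* is the class of p, so its order is ord_120(13), the smallest k >= 1 with 13^k = 1 mod 120.
n = 120 = 2^3 * 3 * 5, phi(120) = 32; the order divides phi(n).
Divisors of 32: 1, 2, 4, 8, 16, 32
Repeated squaring mod 120: 13^1 = 13, 13^2 = 49, 13^4 = 1, 13^8 = 1, 13^16 = 1, 13^32 = 1
Test divisors in increasing order:
  k=1: 13^1 = 13 mod 120
  k=2: 13^2 = 49 mod 120
  k=4: 13^4 = 1 mod 120  <- first divisor giving 1
Order = 4

4


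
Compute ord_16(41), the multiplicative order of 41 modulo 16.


We want ord_16(41), the smallest k >= 1 with 41^k = 1 mod 16.
n = 16 = 2^4, phi(16) = 8; the order divides phi(n).
Divisors of 8: 1, 2, 4, 8
Repeated squaring mod 16: 41^1 = 9, 41^2 = 1, 41^4 = 1, 41^8 = 1
Test divisors in increasing order:
  k=1: 41^1 = 9 mod 16
  k=2: 41^2 = 1 mod 16  <- first divisor giving 1
Order = 2

2


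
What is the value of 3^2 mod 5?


p = 5 is prime and the exponent is (p-1)/2 = 2, so by Euler's criterion 3^2 = (3/5) = +1 or -1 mod 5.
Compute by square-and-multiply:
  2 = 2 (binary 10)
  Repeated squaring mod 5: 3^1 = 3, 3^2 = 4
  3^2 = 4 mod 5
Result 4 = p - 1 = -1 mod 5: 3 is a quadratic non-residue mod 5. As a residue in [0, p-1] the value is 4.
3^2 mod 5 = 4

4


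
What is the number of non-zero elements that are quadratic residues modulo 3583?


For prime p, the number of non-zero quadratic residues is (p-1)/2.
= (3583-1)/2
= 1791

1791


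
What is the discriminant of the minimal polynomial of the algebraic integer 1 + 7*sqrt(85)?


The element 1 + 7*sqrt(85) has minimal polynomial:
x^2 - 2*x - 4164
Discriminant = (-2)^2 - 4*(-4164)
= 4 + 16656
= 16660

16660


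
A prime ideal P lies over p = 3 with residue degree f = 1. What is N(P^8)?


N(P^a) = p^(a*f)
= 3^(8*1)
= 3^8
= 6561

6561


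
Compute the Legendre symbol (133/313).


p = 313 is prime, so compute (133/313) with the reciprocity algorithm (Jacobi-symbol steps: pull out 2s via (2/n), flip via reciprocity, reduce):
  reciprocity: (133/313) -> +(313/133)
  reduce: (47/133)
  reciprocity: (47/133) -> +(133/47)
  reduce: (39/47)
  reciprocity: (39/47) -> -(47/39)
  reduce: (8/39)
  pull out 2: (2/39) = +1  (since 39 mod 8 = 7)
  pull out 2: (2/39) = +1  (since 39 mod 8 = 7)
  pull out 2: (2/39) = +1  (since 39 mod 8 = 7)
  (1/39) = 1
Product of signs = -1
(133/313) = -1

-1


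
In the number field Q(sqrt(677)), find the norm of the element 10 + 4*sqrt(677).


N(a + b*sqrt(d)) = a^2 - d*b^2
= (10)^2 - (677)*(4)^2
= 100 - 10832
= -10732

-10732


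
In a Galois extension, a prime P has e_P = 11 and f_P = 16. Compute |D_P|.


|D_P| = e * f
= 11 * 16
= 176

176


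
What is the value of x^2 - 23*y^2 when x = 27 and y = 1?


x^2 - d*y^2
= 27^2 - 23*1^2
= 729 - 23
= 706

706


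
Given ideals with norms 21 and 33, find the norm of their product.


N(IJ) = N(I) * N(J)
= 21 * 33
= 693

693


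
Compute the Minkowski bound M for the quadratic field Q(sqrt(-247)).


d = -247, d mod 4 = 1, so disc(K) = d = -247; |disc(K)| = 247
Imaginary quadratic field, so n = 2, s = r2 = 1, r1 = 0
M = (n!/n^n) * (4/pi)^s * sqrt(|disc(K)|) = (2!/2^2) * (4/pi)^1 * sqrt(247)
= 0.5 * 1.273240 * 15.716234
= 10.0053

10.0053


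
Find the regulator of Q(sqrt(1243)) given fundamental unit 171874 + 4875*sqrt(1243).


epsilon = 171874 + 4875*sqrt(1243)
= 343748.0000
R = ln(343748.0000)
= 12.7477

12.7477


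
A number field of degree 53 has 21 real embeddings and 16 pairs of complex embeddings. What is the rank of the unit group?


By Dirichlet's unit theorem:
rank = r1 + r2 - 1
= 21 + 16 - 1
= 36

36


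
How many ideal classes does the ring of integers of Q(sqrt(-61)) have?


K = Q(sqrt(-61)). d mod 4 = 3, so D = disc(K) = 4d = -244
h(K) equals the number of primitive reduced positive-definite forms (a, b, c) = a*x^2 + b*x*y + c*y^2 with b^2 - 4ac = D,
where reduced means |b| <= a <= c, with b >= 0 whenever |b| = a or a = c, and primitive means gcd(a, b, c) = 1.
Reduced forces 3a^2 <= |D| = 244, so 1 <= a <= 9; b must have the parity of D, and c = (b^2 - D)/(4a) must be an integer >= a.
Enumerate a = 1..9, b in [-a, a]:
  a=1: (1, 0, 61)  [1]
  a=2: (2, 2, 31)  [1]
  a=3..4: none
  a=5: (5, -4, 13), (5, 4, 13)  [2]
  a=6: none
  a=7: (7, -6, 10), (7, 6, 10)  [2]
  a=8..9: none
Total reduced forms: 1 + 1 + 2 + 2 = 6
h = 6

6


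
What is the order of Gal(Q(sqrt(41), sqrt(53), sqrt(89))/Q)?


The 3 square roots of distinct primes are multiplicatively independent over Q,
so [K:Q] = 2^3 and Gal(K/Q) is isomorphic to (Z/2Z)^3.
|Gal| = 2^3 = 8

8


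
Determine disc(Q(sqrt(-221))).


For K = Q(sqrt(d)) with d squarefree: disc(K) = d if d = 1 mod 4, and disc(K) = 4d if d = 2 or 3 mod 4.
Here d = -221, and d mod 4 = 3.
d = 3 mod 4, not 1 (O_K = Z[sqrt(d)]), so disc(K) = 4d = 4 * (-221) = -884

-884


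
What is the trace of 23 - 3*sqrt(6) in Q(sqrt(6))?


Tr(a + b*sqrt(d)) = (a + b*sqrt(d)) + (a - b*sqrt(d)) = 2a
= 2 * (23)
= 46

46


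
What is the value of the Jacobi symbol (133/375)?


Compute (133/375) via quadratic reciprocity:
  reciprocity: (133/375) -> +(375/133)
  reduce: (109/133)
  reciprocity: (109/133) -> +(133/109)
  reduce: (24/109)
  pull out 2: (2/109) = -1  (since 109 mod 8 = 5)
  pull out 2: (2/109) = -1  (since 109 mod 8 = 5)
  pull out 2: (2/109) = -1  (since 109 mod 8 = 5)
  reciprocity: (3/109) -> +(109/3)
  reduce: (1/3)
  (1/3) = 1
Product of signs = -1

-1


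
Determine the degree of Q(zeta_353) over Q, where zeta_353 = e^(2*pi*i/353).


The degree equals Euler's totient phi(353).
353 = 353
phi(353) = 352

352


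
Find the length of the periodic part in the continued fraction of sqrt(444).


Run the CF algorithm for sqrt(444).
a_0 = floor(sqrt(444)) = 21; set m_0=0, q_0=1.
Recurrence: m' = q*a - m,  q' = (d - m'^2)/q,  a' = floor((a_0 + m')/q').
  step 1: m=21, q=3, a=14
  step 2: m=21, q=1, a=42
a_2 = 2*a_0 = 42, so the period closes here.
sqrt(444) = [21; 14, 42]
Period length = 2

2


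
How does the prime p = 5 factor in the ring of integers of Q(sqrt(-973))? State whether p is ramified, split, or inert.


K = Q(sqrt(-973)). Since d mod 4 = 3, disc(K) = -3892.
Check p | disc: -3892 mod 5 = 3.
p does not divide disc. Compute Legendre symbol (d/p):
2^((5-1)/2) mod 5 = -1
(d/p) = -1, so p is inert: (p) stays prime with e=1, f=2, g=1.
Therefore p is inert.

inert


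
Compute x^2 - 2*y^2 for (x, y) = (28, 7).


x^2 - d*y^2
= 28^2 - 2*7^2
= 784 - 98
= 686

686


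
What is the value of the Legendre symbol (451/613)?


p = 613 is prime, so compute (451/613) with the reciprocity algorithm (Jacobi-symbol steps: pull out 2s via (2/n), flip via reciprocity, reduce):
  reciprocity: (451/613) -> +(613/451)
  reduce: (162/451)
  pull out 2: (2/451) = -1  (since 451 mod 8 = 3)
  reciprocity: (81/451) -> +(451/81)
  reduce: (46/81)
  pull out 2: (2/81) = +1  (since 81 mod 8 = 1)
  reciprocity: (23/81) -> +(81/23)
  reduce: (12/23)
  pull out 2: (2/23) = +1  (since 23 mod 8 = 7)
  pull out 2: (2/23) = +1  (since 23 mod 8 = 7)
  reciprocity: (3/23) -> -(23/3)
  reduce: (2/3)
  pull out 2: (2/3) = -1  (since 3 mod 8 = 3)
  (1/3) = 1
Product of signs = -1
(451/613) = -1

-1


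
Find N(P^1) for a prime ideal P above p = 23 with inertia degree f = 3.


N(P^a) = p^(a*f)
= 23^(1*3)
= 23^3
= 12167

12167


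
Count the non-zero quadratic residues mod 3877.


For prime p, the number of non-zero quadratic residues is (p-1)/2.
= (3877-1)/2
= 1938

1938


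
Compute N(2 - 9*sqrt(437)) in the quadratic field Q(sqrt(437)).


N(a + b*sqrt(d)) = a^2 - d*b^2
= (2)^2 - (437)*(-9)^2
= 4 - 35397
= -35393

-35393


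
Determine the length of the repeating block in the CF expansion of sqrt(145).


Run the CF algorithm for sqrt(145).
a_0 = floor(sqrt(145)) = 12; set m_0=0, q_0=1.
Recurrence: m' = q*a - m,  q' = (d - m'^2)/q,  a' = floor((a_0 + m')/q').
  step 1: m=12, q=1, a=24
a_1 = 2*a_0 = 24, so the period closes here.
sqrt(145) = [12; 24]
Period length = 1

1


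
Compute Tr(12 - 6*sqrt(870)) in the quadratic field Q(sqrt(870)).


Tr(a + b*sqrt(d)) = (a + b*sqrt(d)) + (a - b*sqrt(d)) = 2a
= 2 * (12)
= 24

24


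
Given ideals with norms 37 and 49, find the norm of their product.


N(IJ) = N(I) * N(J)
= 37 * 49
= 1813

1813


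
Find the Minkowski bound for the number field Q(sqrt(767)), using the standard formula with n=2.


d = 767, d mod 4 = 3, so disc(K) = 4d = 3068; |disc(K)| = 3068
Real quadratic field, so n = 2, s = r2 = 0, r1 = 2
M = (n!/n^n) * (4/pi)^s * sqrt(|disc(K)|) = (2!/2^2) * (4/pi)^0 * sqrt(3068)
= 0.5 * 1.000000 * 55.389530
= 27.6948

27.6948


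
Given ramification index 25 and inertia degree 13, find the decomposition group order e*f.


|D_P| = e * f
= 25 * 13
= 325

325


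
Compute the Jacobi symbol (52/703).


Compute (52/703) via quadratic reciprocity:
  pull out 2: (2/703) = +1  (since 703 mod 8 = 7)
  pull out 2: (2/703) = +1  (since 703 mod 8 = 7)
  reciprocity: (13/703) -> +(703/13)
  reduce: (1/13)
  (1/13) = 1
Product of signs = 1

1


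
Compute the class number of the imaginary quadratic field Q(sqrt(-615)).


K = Q(sqrt(-615)). d mod 4 = 1, so D = disc(K) = d = -615
h(K) equals the number of primitive reduced positive-definite forms (a, b, c) = a*x^2 + b*x*y + c*y^2 with b^2 - 4ac = D,
where reduced means |b| <= a <= c, with b >= 0 whenever |b| = a or a = c, and primitive means gcd(a, b, c) = 1.
Reduced forces 3a^2 <= |D| = 615, so 1 <= a <= 14; b must have the parity of D, and c = (b^2 - D)/(4a) must be an integer >= a.
Enumerate a = 1..14, b in [-a, a]:
  a=1: (1, 1, 154)  [1]
  a=2: (2, -1, 77), (2, 1, 77)  [2]
  a=3: (3, 3, 52)  [1]
  a=4: (4, -3, 39), (4, 3, 39)  [2]
  a=5: (5, 5, 32)  [1]
  a=6: (6, -3, 26), (6, 3, 26)  [2]
  a=7: (7, -1, 22), (7, 1, 22)  [2]
  a=8: (8, -5, 20), (8, 5, 20)  [2]
  a=9: none
  a=10: (10, -5, 16), (10, 5, 16)  [2]
  a=11: (11, -1, 14), (11, 1, 14)  [2]
  a=12: (12, -3, 13), (12, 3, 13)  [2]
  a=13: none
  a=14: (14, 13, 14)  [1]
Total reduced forms: 1 + 2 + 1 + 2 + 1 + 2 + 2 + 2 + 2 + 2 + 2 + 1 = 20
h = 20

20


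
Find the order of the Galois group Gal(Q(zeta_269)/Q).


|Gal(Q(zeta_269)/Q)| = phi(269)
= 268

268


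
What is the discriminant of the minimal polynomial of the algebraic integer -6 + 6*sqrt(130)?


The element -6 + 6*sqrt(130) has minimal polynomial:
x^2 + 12*x - 4644
Discriminant = (12)^2 - 4*(-4644)
= 144 + 18576
= 18720

18720


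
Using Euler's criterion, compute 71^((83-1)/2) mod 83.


p = 83 is prime and the exponent is (p-1)/2 = 41, so by Euler's criterion 71^41 = (71/83) = +1 or -1 mod 83.
Compute by square-and-multiply:
  41 = 32 + 8 + 1 (binary 101001)
  Repeated squaring mod 83: 71^1 = 71, 71^2 = 61, 71^4 = 69, 71^8 = 30, 71^16 = 70, 71^32 = 3
  71^41 = 71^32 * 71^8 * 71^1 = 3 * 30 * 71 mod 83
    3 * 30 = 90 = 7 mod 83
    7 * 71 = 497 = 82 mod 83
  71^41 = 82 mod 83
Result 82 = p - 1 = -1 mod 83: 71 is a quadratic non-residue mod 83. As a residue in [0, p-1] the value is 82.
71^41 mod 83 = 82

82


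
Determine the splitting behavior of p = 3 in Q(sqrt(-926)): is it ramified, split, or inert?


K = Q(sqrt(-926)). Since d mod 4 = 2, disc(K) = -3704.
Check p | disc: -3704 mod 3 = 1.
p does not divide disc. Compute Legendre symbol (d/p):
1^((3-1)/2) mod 3 = 1
(d/p) = 1, so p splits: (p) = P*P' with e=1, f=1, g=2.
Therefore p is split.

split


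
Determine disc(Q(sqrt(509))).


For K = Q(sqrt(d)) with d squarefree: disc(K) = d if d = 1 mod 4, and disc(K) = 4d if d = 2 or 3 mod 4.
Here d = 509, and d mod 4 = 1.
d = 1 mod 4 (O_K = Z[(1+sqrt(d))/2]), so disc(K) = d = 509

509


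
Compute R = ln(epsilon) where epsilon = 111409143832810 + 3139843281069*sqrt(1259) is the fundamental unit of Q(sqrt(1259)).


epsilon = 111409143832810 + 3139843281069*sqrt(1259)
= 2.2282e+14
R = ln(2.2282e+14)
= 33.0374

33.0374


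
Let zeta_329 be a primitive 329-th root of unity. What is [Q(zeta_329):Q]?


The degree equals Euler's totient phi(329).
329 = 7 * 47
phi(329) = 276

276


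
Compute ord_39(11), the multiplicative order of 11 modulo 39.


We want ord_39(11), the smallest k >= 1 with 11^k = 1 mod 39.
n = 39 = 3 * 13, phi(39) = 24; the order divides phi(n).
Divisors of 24: 1, 2, 3, 4, 6, 8, 12, 24
Repeated squaring mod 39: 11^1 = 11, 11^2 = 4, 11^4 = 16, 11^8 = 22, 11^16 = 16
Test divisors in increasing order:
  k=1: 11^1 = 11 mod 39
  k=2: 11^2 = 4 mod 39
  k=3: 11^3 = 4 * 11 = 5 mod 39
  k=4: 11^4 = 16 mod 39
  k=6: 11^6 = 16 * 4 = 25 mod 39
  k=8: 11^8 = 22 mod 39
  k=12: 11^12 = 22 * 16 = 1 mod 39  <- first divisor giving 1
Order = 12

12


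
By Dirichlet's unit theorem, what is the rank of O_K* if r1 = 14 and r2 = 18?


By Dirichlet's unit theorem:
rank = r1 + r2 - 1
= 14 + 18 - 1
= 31

31


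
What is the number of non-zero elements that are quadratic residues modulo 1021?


For prime p, the number of non-zero quadratic residues is (p-1)/2.
= (1021-1)/2
= 510

510


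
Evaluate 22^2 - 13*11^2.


x^2 - d*y^2
= 22^2 - 13*11^2
= 484 - 1573
= -1089

-1089


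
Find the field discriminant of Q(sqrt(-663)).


For K = Q(sqrt(d)) with d squarefree: disc(K) = d if d = 1 mod 4, and disc(K) = 4d if d = 2 or 3 mod 4.
Here d = -663, and d mod 4 = 1.
d = 1 mod 4 (O_K = Z[(1+sqrt(d))/2]), so disc(K) = d = -663

-663


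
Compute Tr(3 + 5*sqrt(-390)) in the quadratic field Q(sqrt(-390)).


Tr(a + b*sqrt(d)) = (a + b*sqrt(d)) + (a - b*sqrt(d)) = 2a
= 2 * (3)
= 6

6


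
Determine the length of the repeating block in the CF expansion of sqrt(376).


Run the CF algorithm for sqrt(376).
a_0 = floor(sqrt(376)) = 19; set m_0=0, q_0=1.
Recurrence: m' = q*a - m,  q' = (d - m'^2)/q,  a' = floor((a_0 + m')/q').
  step 1: m=19, q=15, a=2
  step 2: m=11, q=17, a=1
  step 3: m=6, q=20, a=1
  step 4: m=14, q=9, a=3
  step 5: m=13, q=23, a=1
  step 6: m=10, q=12, a=2
  step 7: m=14, q=15, a=2
  step 8: m=16, q=8, a=4
  step 9: m=16, q=15, a=2
  step 10: m=14, q=12, a=2
  step 11: m=10, q=23, a=1
  step 12: m=13, q=9, a=3
  step 13: m=14, q=20, a=1
  step 14: m=6, q=17, a=1
  step 15: m=11, q=15, a=2
  step 16: m=19, q=1, a=38
a_16 = 2*a_0 = 38, so the period closes here.
sqrt(376) = [19; 2, 1, 1, 3, 1, 2, 2, 4, 2, 2, 1, 3, 1, 1, 2, 38]
Period length = 16

16


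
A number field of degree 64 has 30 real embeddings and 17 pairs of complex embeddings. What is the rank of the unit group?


By Dirichlet's unit theorem:
rank = r1 + r2 - 1
= 30 + 17 - 1
= 46

46


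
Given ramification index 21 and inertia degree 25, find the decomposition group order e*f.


|D_P| = e * f
= 21 * 25
= 525

525


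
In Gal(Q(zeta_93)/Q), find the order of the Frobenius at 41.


The Frobenius at p in Gal(Q(zeta_n)/Q) = (Z/nZ)* is the class of p, so its order is ord_93(41), the smallest k >= 1 with 41^k = 1 mod 93.
n = 93 = 3 * 31, phi(93) = 60; the order divides phi(n).
Divisors of 60: 1, 2, 3, 4, 5, 6, 10, 12, 15, 20, 30, 60
Repeated squaring mod 93: 41^1 = 41, 41^2 = 7, 41^4 = 49, 41^8 = 76, 41^16 = 10, 41^32 = 7
Test divisors in increasing order:
  k=1: 41^1 = 41 mod 93
  k=2: 41^2 = 7 mod 93
  k=3: 41^3 = 7 * 41 = 8 mod 93
  k=4: 41^4 = 49 mod 93
  k=5: 41^5 = 49 * 41 = 56 mod 93
  k=6: 41^6 = 49 * 7 = 64 mod 93
  k=10: 41^10 = 76 * 7 = 67 mod 93
  k=12: 41^12 = 76 * 49 = 4 mod 93
  k=15: 41^15 = 76 * 49 * 7 * 41 = 32 mod 93
  k=20: 41^20 = 10 * 49 = 25 mod 93
  k=30: 41^30 = 10 * 76 * 49 * 7 = 1 mod 93  <- first divisor giving 1
Order = 30

30


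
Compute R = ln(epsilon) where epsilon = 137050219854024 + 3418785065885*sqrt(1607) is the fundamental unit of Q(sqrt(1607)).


epsilon = 137050219854024 + 3418785065885*sqrt(1607)
= 2.7410e+14
R = ln(2.7410e+14)
= 33.2445

33.2445


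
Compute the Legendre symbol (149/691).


p = 691 is prime, so compute (149/691) with the reciprocity algorithm (Jacobi-symbol steps: pull out 2s via (2/n), flip via reciprocity, reduce):
  reciprocity: (149/691) -> +(691/149)
  reduce: (95/149)
  reciprocity: (95/149) -> +(149/95)
  reduce: (54/95)
  pull out 2: (2/95) = +1  (since 95 mod 8 = 7)
  reciprocity: (27/95) -> -(95/27)
  reduce: (14/27)
  pull out 2: (2/27) = -1  (since 27 mod 8 = 3)
  reciprocity: (7/27) -> -(27/7)
  reduce: (6/7)
  pull out 2: (2/7) = +1  (since 7 mod 8 = 7)
  reciprocity: (3/7) -> -(7/3)
  reduce: (1/3)
  (1/3) = 1
Product of signs = 1
(149/691) = 1

1


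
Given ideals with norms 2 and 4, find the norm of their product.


N(IJ) = N(I) * N(J)
= 2 * 4
= 8

8


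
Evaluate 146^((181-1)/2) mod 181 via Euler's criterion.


p = 181 is prime and the exponent is (p-1)/2 = 90, so by Euler's criterion 146^90 = (146/181) = +1 or -1 mod 181.
Compute by square-and-multiply:
  90 = 64 + 16 + 8 + 2 (binary 1011010)
  Repeated squaring mod 181: 146^1 = 146, 146^2 = 139, 146^4 = 135, 146^8 = 125, 146^16 = 59, 146^32 = 42, 146^64 = 135
  146^90 = 146^64 * 146^16 * 146^8 * 146^2 = 135 * 59 * 125 * 139 mod 181
    135 * 59 = 7965 = 1 mod 181
    1 * 125 = 125 = 125 mod 181
    125 * 139 = 17375 = 180 mod 181
  146^90 = 180 mod 181
Result 180 = p - 1 = -1 mod 181: 146 is a quadratic non-residue mod 181. As a residue in [0, p-1] the value is 180.
146^90 mod 181 = 180

180


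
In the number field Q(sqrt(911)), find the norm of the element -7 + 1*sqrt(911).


N(a + b*sqrt(d)) = a^2 - d*b^2
= (-7)^2 - (911)*(1)^2
= 49 - 911
= -862

-862


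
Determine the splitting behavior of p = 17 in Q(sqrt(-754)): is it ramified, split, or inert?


K = Q(sqrt(-754)). Since d mod 4 = 2, disc(K) = -3016.
Check p | disc: -3016 mod 17 = 10.
p does not divide disc. Compute Legendre symbol (d/p):
11^((17-1)/2) mod 17 = -1
(d/p) = -1, so p is inert: (p) stays prime with e=1, f=2, g=1.
Therefore p is inert.

inert


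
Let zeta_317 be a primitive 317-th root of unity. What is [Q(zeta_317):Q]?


The degree equals Euler's totient phi(317).
317 = 317
phi(317) = 316

316


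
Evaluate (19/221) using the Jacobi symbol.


Compute (19/221) via quadratic reciprocity:
  reciprocity: (19/221) -> +(221/19)
  reduce: (12/19)
  pull out 2: (2/19) = -1  (since 19 mod 8 = 3)
  pull out 2: (2/19) = -1  (since 19 mod 8 = 3)
  reciprocity: (3/19) -> -(19/3)
  reduce: (1/3)
  (1/3) = 1
Product of signs = -1

-1


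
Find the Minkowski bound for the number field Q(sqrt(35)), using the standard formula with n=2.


d = 35, d mod 4 = 3, so disc(K) = 4d = 140; |disc(K)| = 140
Real quadratic field, so n = 2, s = r2 = 0, r1 = 2
M = (n!/n^n) * (4/pi)^s * sqrt(|disc(K)|) = (2!/2^2) * (4/pi)^0 * sqrt(140)
= 0.5 * 1.000000 * 11.832160
= 5.9161

5.9161


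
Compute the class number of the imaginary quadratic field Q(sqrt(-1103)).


K = Q(sqrt(-1103)). d mod 4 = 1, so D = disc(K) = d = -1103
h(K) equals the number of primitive reduced positive-definite forms (a, b, c) = a*x^2 + b*x*y + c*y^2 with b^2 - 4ac = D,
where reduced means |b| <= a <= c, with b >= 0 whenever |b| = a or a = c, and primitive means gcd(a, b, c) = 1.
Reduced forces 3a^2 <= |D| = 1103, so 1 <= a <= 19; b must have the parity of D, and c = (b^2 - D)/(4a) must be an integer >= a.
Enumerate a = 1..19, b in [-a, a]:
  a=1: (1, 1, 276)  [1]
  a=2: (2, -1, 138), (2, 1, 138)  [2]
  a=3: (3, -1, 92), (3, 1, 92)  [2]
  a=4: (4, -1, 69), (4, 1, 69)  [2]
  a=5: none
  a=6: (6, -5, 47), (6, -1, 46), (6, 1, 46), (6, 5, 47)  [4]
  a=7: none
  a=8: (8, -7, 36), (8, 7, 36)  [2]
  a=9: (9, -7, 32), (9, 7, 32)  [2]
  a=10..11: none
  a=12: (12, -7, 24), (12, -1, 23), (12, 1, 23), (12, 7, 24)  [4]
  a=13..15: none
  a=16: (16, -7, 18), (16, 7, 18)  [2]
  a=17: (17, -11, 18), (17, 11, 18)  [2]
  a=18..19: none
Total reduced forms: 1 + 2 + 2 + 2 + 4 + 2 + 2 + 4 + 2 + 2 = 23
h = 23

23


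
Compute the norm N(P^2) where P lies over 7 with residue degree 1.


N(P^a) = p^(a*f)
= 7^(2*1)
= 7^2
= 49

49


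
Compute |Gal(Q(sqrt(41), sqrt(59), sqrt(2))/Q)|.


The 3 square roots of distinct primes are multiplicatively independent over Q,
so [K:Q] = 2^3 and Gal(K/Q) is isomorphic to (Z/2Z)^3.
|Gal| = 2^3 = 8

8


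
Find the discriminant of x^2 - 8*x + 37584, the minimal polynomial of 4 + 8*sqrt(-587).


The element 4 + 8*sqrt(-587) has minimal polynomial:
x^2 - 8*x + 37584
Discriminant = (-8)^2 - 4*(37584)
= 64 - 150336
= -150272

-150272


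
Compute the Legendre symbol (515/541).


p = 541 is prime, so compute (515/541) with the reciprocity algorithm (Jacobi-symbol steps: pull out 2s via (2/n), flip via reciprocity, reduce):
  reciprocity: (515/541) -> +(541/515)
  reduce: (26/515)
  pull out 2: (2/515) = -1  (since 515 mod 8 = 3)
  reciprocity: (13/515) -> +(515/13)
  reduce: (8/13)
  pull out 2: (2/13) = -1  (since 13 mod 8 = 5)
  pull out 2: (2/13) = -1  (since 13 mod 8 = 5)
  pull out 2: (2/13) = -1  (since 13 mod 8 = 5)
  (1/13) = 1
Product of signs = 1
(515/541) = 1

1


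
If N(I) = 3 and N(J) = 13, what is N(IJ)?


N(IJ) = N(I) * N(J)
= 3 * 13
= 39

39


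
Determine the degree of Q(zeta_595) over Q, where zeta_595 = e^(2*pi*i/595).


The degree equals Euler's totient phi(595).
595 = 5 * 7 * 17
phi(595) = 384

384


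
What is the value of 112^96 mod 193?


p = 193 is prime and the exponent is (p-1)/2 = 96, so by Euler's criterion 112^96 = (112/193) = +1 or -1 mod 193.
Compute by square-and-multiply:
  96 = 64 + 32 (binary 1100000)
  Repeated squaring mod 193: 112^1 = 112, 112^2 = 192, 112^4 = 1, 112^8 = 1, 112^16 = 1, 112^32 = 1, 112^64 = 1
  112^96 = 112^64 * 112^32 = 1 * 1 mod 193
    1 * 1 = 1 = 1 mod 193
  112^96 = 1 mod 193
Result 1: 112 is a quadratic residue mod 193.
112^96 mod 193 = 1

1


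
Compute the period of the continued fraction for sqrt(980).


Run the CF algorithm for sqrt(980).
a_0 = floor(sqrt(980)) = 31; set m_0=0, q_0=1.
Recurrence: m' = q*a - m,  q' = (d - m'^2)/q,  a' = floor((a_0 + m')/q').
  step 1: m=31, q=19, a=3
  step 2: m=26, q=16, a=3
  step 3: m=22, q=31, a=1
  step 4: m=9, q=29, a=1
  step 5: m=20, q=20, a=2
  step 6: m=20, q=29, a=1
  step 7: m=9, q=31, a=1
  step 8: m=22, q=16, a=3
  step 9: m=26, q=19, a=3
  step 10: m=31, q=1, a=62
a_10 = 2*a_0 = 62, so the period closes here.
sqrt(980) = [31; 3, 3, 1, 1, 2, 1, 1, 3, 3, 62]
Period length = 10

10


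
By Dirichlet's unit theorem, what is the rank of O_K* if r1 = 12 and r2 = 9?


By Dirichlet's unit theorem:
rank = r1 + r2 - 1
= 12 + 9 - 1
= 20

20


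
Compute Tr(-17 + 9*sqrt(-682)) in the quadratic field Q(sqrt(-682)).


Tr(a + b*sqrt(d)) = (a + b*sqrt(d)) + (a - b*sqrt(d)) = 2a
= 2 * (-17)
= -34

-34


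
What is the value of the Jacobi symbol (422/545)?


Compute (422/545) via quadratic reciprocity:
  pull out 2: (2/545) = +1  (since 545 mod 8 = 1)
  reciprocity: (211/545) -> +(545/211)
  reduce: (123/211)
  reciprocity: (123/211) -> -(211/123)
  reduce: (88/123)
  pull out 2: (2/123) = -1  (since 123 mod 8 = 3)
  pull out 2: (2/123) = -1  (since 123 mod 8 = 3)
  pull out 2: (2/123) = -1  (since 123 mod 8 = 3)
  reciprocity: (11/123) -> -(123/11)
  reduce: (2/11)
  pull out 2: (2/11) = -1  (since 11 mod 8 = 3)
  (1/11) = 1
Product of signs = 1

1


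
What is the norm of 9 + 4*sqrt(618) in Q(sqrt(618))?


N(a + b*sqrt(d)) = a^2 - d*b^2
= (9)^2 - (618)*(4)^2
= 81 - 9888
= -9807

-9807


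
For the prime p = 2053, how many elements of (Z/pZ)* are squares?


For prime p, the number of non-zero quadratic residues is (p-1)/2.
= (2053-1)/2
= 1026

1026


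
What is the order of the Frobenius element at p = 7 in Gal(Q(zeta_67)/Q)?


The Frobenius at p in Gal(Q(zeta_n)/Q) = (Z/nZ)* is the class of p, so its order is ord_67(7), the smallest k >= 1 with 7^k = 1 mod 67.
n = 67 = 67, phi(67) = 66; the order divides phi(n).
Divisors of 66: 1, 2, 3, 6, 11, 22, 33, 66
Repeated squaring mod 67: 7^1 = 7, 7^2 = 49, 7^4 = 56, 7^8 = 54, 7^16 = 35, 7^32 = 19, 7^64 = 26
Test divisors in increasing order:
  k=1: 7^1 = 7 mod 67
  k=2: 7^2 = 49 mod 67
  k=3: 7^3 = 49 * 7 = 8 mod 67
  k=6: 7^6 = 56 * 49 = 64 mod 67
  k=11: 7^11 = 54 * 49 * 7 = 30 mod 67
  k=22: 7^22 = 35 * 56 * 49 = 29 mod 67
  k=33: 7^33 = 19 * 7 = 66 mod 67
  k=66: 7^66 = 26 * 49 = 1 mod 67  <- first divisor giving 1
Order = 66

66


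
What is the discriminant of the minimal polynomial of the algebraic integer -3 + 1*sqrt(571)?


The element -3 + 1*sqrt(571) has minimal polynomial:
x^2 + 6*x - 562
Discriminant = (6)^2 - 4*(-562)
= 36 + 2248
= 2284

2284


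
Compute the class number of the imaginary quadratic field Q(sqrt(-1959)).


K = Q(sqrt(-1959)). d mod 4 = 1, so D = disc(K) = d = -1959
h(K) equals the number of primitive reduced positive-definite forms (a, b, c) = a*x^2 + b*x*y + c*y^2 with b^2 - 4ac = D,
where reduced means |b| <= a <= c, with b >= 0 whenever |b| = a or a = c, and primitive means gcd(a, b, c) = 1.
Reduced forces 3a^2 <= |D| = 1959, so 1 <= a <= 25; b must have the parity of D, and c = (b^2 - D)/(4a) must be an integer >= a.
Enumerate a = 1..25, b in [-a, a]:
  a=1: (1, 1, 490)  [1]
  a=2: (2, -1, 245), (2, 1, 245)  [2]
  a=3: (3, 3, 164)  [1]
  a=4: (4, -3, 123), (4, 3, 123)  [2]
  a=5: (5, -1, 98), (5, 1, 98)  [2]
  a=6: (6, -3, 82), (6, 3, 82)  [2]
  a=7: (7, -1, 70), (7, 1, 70)  [2]
  a=8: (8, -5, 62), (8, 5, 62)  [2]
  a=9: none
  a=10: (10, -9, 51), (10, -1, 49), (10, 1, 49), (10, 9, 51)  [4]
  a=11: none
  a=12: (12, -3, 41), (12, 3, 41)  [2]
  a=13: (13, -11, 40), (13, 11, 40)  [2]
  a=14: (14, -13, 38), (14, -1, 35), (14, 1, 35), (14, 13, 38)  [4]
  a=15: (15, -9, 34), (15, 9, 34)  [2]
  a=16: (16, -5, 31), (16, 5, 31)  [2]
  a=17: (17, -9, 30), (17, 9, 30)  [2]
  a=18: none
  a=19: (19, -13, 28), (19, 13, 28)  [2]
  a=20: (20, -19, 29), (20, -11, 26), (20, 11, 26), (20, 19, 29)  [4]
  a=21: (21, -15, 26), (21, 15, 26)  [2]
  a=22..23: none
  a=24: (24, -21, 25), (24, 21, 25)  [2]
  a=25: none
Total reduced forms: 1 + 2 + 1 + 2 + 2 + 2 + 2 + 2 + 4 + 2 + 2 + 4 + 2 + 2 + 2 + 2 + 4 + 2 + 2 = 42
h = 42

42


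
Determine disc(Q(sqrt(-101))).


For K = Q(sqrt(d)) with d squarefree: disc(K) = d if d = 1 mod 4, and disc(K) = 4d if d = 2 or 3 mod 4.
Here d = -101, and d mod 4 = 3.
d = 3 mod 4, not 1 (O_K = Z[sqrt(d)]), so disc(K) = 4d = 4 * (-101) = -404

-404


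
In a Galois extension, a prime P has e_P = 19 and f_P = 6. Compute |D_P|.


|D_P| = e * f
= 19 * 6
= 114

114


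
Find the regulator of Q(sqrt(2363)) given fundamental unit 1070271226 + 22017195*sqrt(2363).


epsilon = 1070271226 + 22017195*sqrt(2363)
= 2.1405e+09
R = ln(2.1405e+09)
= 21.4843

21.4843


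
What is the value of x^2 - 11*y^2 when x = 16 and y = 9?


x^2 - d*y^2
= 16^2 - 11*9^2
= 256 - 891
= -635

-635


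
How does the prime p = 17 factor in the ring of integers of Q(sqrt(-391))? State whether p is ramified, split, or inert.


K = Q(sqrt(-391)). Since d mod 4 = 1, disc(K) = -391.
Check p | disc: -391 mod 17 = 0.
p divides disc, so p ramifies: (p) = P^2 with e=2, f=1, g=1.
Therefore p is ramified.

ramified


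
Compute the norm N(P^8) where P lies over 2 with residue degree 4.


N(P^a) = p^(a*f)
= 2^(8*4)
= 2^32
= 4294967296

4294967296


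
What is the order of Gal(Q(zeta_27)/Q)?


|Gal(Q(zeta_27)/Q)| = phi(27)
= 18

18
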